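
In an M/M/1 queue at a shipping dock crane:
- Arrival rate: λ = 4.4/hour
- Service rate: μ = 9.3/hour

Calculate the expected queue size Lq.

ρ = λ/μ = 4.4/9.3 = 0.4731
For M/M/1: Lq = λ²/(μ(μ-λ))
Lq = 19.36/(9.3 × 4.90)
Lq = 0.4248 containers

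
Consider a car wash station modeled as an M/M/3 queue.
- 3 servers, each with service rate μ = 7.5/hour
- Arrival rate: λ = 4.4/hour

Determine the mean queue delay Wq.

Traffic intensity: ρ = λ/(cμ) = 4.4/(3×7.5) = 0.1956
Since ρ = 0.1956 < 1, system is stable.
Offered load a = λ/μ = cρ = 4.4/7.5 = 0.5867
P₀ = [ Σₙ₌₀^2 aⁿ/n! + a^3/(3!(1-ρ)) ]⁻¹
Σ = a^0/0! + a^1/1! + a^2/2! = 1.0000 + 0.5867 + 0.1721 = 1.7588
a^3/(3!(1-ρ)) = 0.2019/(6 × 0.8044) = 0.04183
P₀ = 1/(1.7588 + 0.04183) = 0.5554
Lq = P₀·a^3·ρ / (3!(1-ρ)²) = 0.55537 × 0.20192 × 0.19556 / (6 × 0.64713) = 0.005648
Wq = Lq/λ = 0.005648/4.4 = 0.001284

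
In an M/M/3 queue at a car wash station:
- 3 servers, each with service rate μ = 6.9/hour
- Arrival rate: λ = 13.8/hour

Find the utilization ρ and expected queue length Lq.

Traffic intensity: ρ = λ/(cμ) = 13.8/(3×6.9) = 0.6667
Since ρ = 0.6667 < 1, system is stable.
Offered load a = λ/μ = cρ = 13.8/6.9 = 2.0000
P₀ = [ Σₙ₌₀^2 aⁿ/n! + a^3/(3!(1-ρ)) ]⁻¹
Σ = a^0/0! + a^1/1! + a^2/2! = 1.0000 + 2.0000 + 2.0000 = 5.0000
a^3/(3!(1-ρ)) = 8.0000/(6 × 0.33333) = 4.0000
P₀ = 1/(5.0000 + 4.0000) = 0.1111
Lq = P₀·a^3·ρ / (3!(1-ρ)²) = 0.1111 × 8.0000 × 0.6667 / (6 × 0.1111) = 0.8889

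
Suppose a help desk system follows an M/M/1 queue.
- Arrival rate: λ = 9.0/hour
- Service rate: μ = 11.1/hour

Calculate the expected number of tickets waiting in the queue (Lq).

ρ = λ/μ = 9.0/11.1 = 0.8108
For M/M/1: Lq = λ²/(μ(μ-λ))
Lq = 81.00/(11.1 × 2.10)
Lq = 3.4749 tickets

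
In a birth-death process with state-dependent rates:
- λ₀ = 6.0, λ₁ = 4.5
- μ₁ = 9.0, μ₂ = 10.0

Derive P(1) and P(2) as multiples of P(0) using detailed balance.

Balance equations:
State 0: λ₀P₀ = μ₁P₁ → P₁ = (λ₀/μ₁)P₀ = (6.0/9.0)P₀ = 0.6667P₀
State 1: P₂ = (λ₀λ₁)/(μ₁μ₂)P₀ = (6.0×4.5)/(9.0×10.0)P₀ = 0.3000P₀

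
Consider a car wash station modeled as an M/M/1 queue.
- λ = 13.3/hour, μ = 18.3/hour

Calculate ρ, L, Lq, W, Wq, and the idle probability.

Step 1: ρ = λ/μ = 13.3/18.3 = 0.7268
Step 2: L = λ/(μ-λ) = 13.3/5.00 = 2.6600
Step 3: Lq = λ²/(μ(μ-λ)) = 176.89/(18.3×5.00) = 1.9332
Step 4: W = 1/(μ-λ) = 1/5.00 = 0.2000
Step 5: Wq = λ/(μ(μ-λ)) = 13.3/(18.3×5.00) = 0.1454
Step 6: P(0) = 1-ρ = 0.2732
Verify: L = λW = 13.3×0.2000 = 2.6600 ✔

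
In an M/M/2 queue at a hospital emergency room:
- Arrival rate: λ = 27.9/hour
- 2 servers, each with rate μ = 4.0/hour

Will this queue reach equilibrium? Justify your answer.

Stability requires ρ = λ/(cμ) < 1
ρ = 27.9/(2 × 4.0) = 27.9/8.00 = 3.4875
Since 3.4875 ≥ 1, the system is UNSTABLE.
Need c > λ/μ = 27.9/4.0 = 6.97.
Minimum servers needed: c = 7.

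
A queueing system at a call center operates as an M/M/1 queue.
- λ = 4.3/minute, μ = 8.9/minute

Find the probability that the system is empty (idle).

ρ = λ/μ = 4.3/8.9 = 0.4831
P(0) = 1 - ρ = 1 - 0.4831 = 0.5169
The server is idle 51.69% of the time.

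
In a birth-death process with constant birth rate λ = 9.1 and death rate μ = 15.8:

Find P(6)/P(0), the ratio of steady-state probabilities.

For constant rates: P(n)/P(0) = (λ/μ)^n
P(6)/P(0) = (9.1/15.8)^6 = 0.57595^6 = 0.03650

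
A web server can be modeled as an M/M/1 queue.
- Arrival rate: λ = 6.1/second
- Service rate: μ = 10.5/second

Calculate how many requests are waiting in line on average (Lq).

ρ = λ/μ = 6.1/10.5 = 0.5810
For M/M/1: Lq = λ²/(μ(μ-λ))
Lq = 37.21/(10.5 × 4.40)
Lq = 0.8054 requests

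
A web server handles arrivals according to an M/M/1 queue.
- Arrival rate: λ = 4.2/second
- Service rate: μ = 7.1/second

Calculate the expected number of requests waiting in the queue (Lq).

ρ = λ/μ = 4.2/7.1 = 0.5915
For M/M/1: Lq = λ²/(μ(μ-λ))
Lq = 17.64/(7.1 × 2.90)
Lq = 0.8567 requests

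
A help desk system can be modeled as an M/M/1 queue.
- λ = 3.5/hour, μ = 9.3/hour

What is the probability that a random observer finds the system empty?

ρ = λ/μ = 3.5/9.3 = 0.3763
P(0) = 1 - ρ = 1 - 0.3763 = 0.6237
The server is idle 62.37% of the time.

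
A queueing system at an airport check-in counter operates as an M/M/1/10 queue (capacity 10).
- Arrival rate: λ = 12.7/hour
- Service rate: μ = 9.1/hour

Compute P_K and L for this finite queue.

ρ = λ/μ = 12.7/9.1 = 1.3956
P₀ = (1-ρ)/(1-ρ^(K+1)) = (1-1.3956)/(1-1.3956^11) = -0.3956/-38.1175 = 0.01038
P_K = P₀×ρ^K = 0.01038 × 1.3956^10 = 0.01038 × 28.0291 = 0.2909
Blocking probability P_10 = 0.2909 (29.09%)
L = ρ[1 - (K+1)ρ^K + Kρ^(K+1)] / [(1-ρ)(1-ρ^(K+1))]
L = 1.3956 × (1 - 11×28.0291 + 10×39.1175) / ((1 - 1.3956) × (1 - 39.1175)) = 7.7608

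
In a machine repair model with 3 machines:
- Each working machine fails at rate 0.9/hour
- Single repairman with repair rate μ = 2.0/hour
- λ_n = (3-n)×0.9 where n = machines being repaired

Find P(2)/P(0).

P(2)/P(0) = ∏_{i=0}^{2-1} λ_i/μ_{i+1}
= (3-0)×0.9/2.0 × (3-1)×0.9/2.0
= 1.2150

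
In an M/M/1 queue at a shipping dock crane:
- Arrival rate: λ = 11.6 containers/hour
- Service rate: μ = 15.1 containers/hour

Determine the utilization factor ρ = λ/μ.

Server utilization: ρ = λ/μ
ρ = 11.6/15.1 = 0.7682
The server is busy 76.82% of the time.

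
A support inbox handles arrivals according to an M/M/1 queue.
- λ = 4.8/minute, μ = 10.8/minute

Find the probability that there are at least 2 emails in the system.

ρ = λ/μ = 4.8/10.8 = 0.4444
P(N ≥ n) = ρⁿ
P(N ≥ 2) = 0.4444^2
P(N ≥ 2) = 0.1975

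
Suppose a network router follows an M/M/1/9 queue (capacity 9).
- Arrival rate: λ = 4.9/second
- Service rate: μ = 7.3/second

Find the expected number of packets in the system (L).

ρ = λ/μ = 4.9/7.3 = 0.67123
P₀ = (1-ρ)/(1-ρ^(K+1)) = (1-0.67123)/(1-0.67123^10) = 0.3288/0.9814 = 0.3350
P_K = P₀×ρ^K = 0.3350 × 0.67123^9 = 0.3350 × 0.02766 = 0.009266
L = ρ[1 - (K+1)ρ^K + Kρ^(K+1)] / [(1-ρ)(1-ρ^(K+1))]
L = 0.67123 × (1 - 10×0.02766 + 9×0.01857) / ((1 - 0.67123) × (1 - 0.01857)) = 1.8525 packets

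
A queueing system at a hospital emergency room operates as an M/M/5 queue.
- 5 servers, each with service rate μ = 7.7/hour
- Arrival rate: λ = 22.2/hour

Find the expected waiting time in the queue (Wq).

Traffic intensity: ρ = λ/(cμ) = 22.2/(5×7.7) = 0.5766
Since ρ = 0.5766 < 1, system is stable.
Offered load a = λ/μ = cρ = 22.2/7.7 = 2.8831
P₀ = [ Σₙ₌₀^4 aⁿ/n! + a^5/(5!(1-ρ)) ]⁻¹
Σ = a^0/0! + a^1/1! + a^2/2! + a^3/3! + a^4/4! = 1.00000 + 2.88312 + 4.15618 + 3.99425 + 2.87897 = 14.9125
a^5/(5!(1-ρ)) = 199.2101/(120 × 0.423377) = 3.9211
P₀ = 1/(14.9125 + 3.9211) = 0.05310
Lq = P₀·a^5·ρ / (5!(1-ρ)²) = 0.05310 × 199.2101 × 0.5766 / (120 × 0.1792) = 0.2836
Wq = Lq/λ = 0.2836/22.2 = 0.01277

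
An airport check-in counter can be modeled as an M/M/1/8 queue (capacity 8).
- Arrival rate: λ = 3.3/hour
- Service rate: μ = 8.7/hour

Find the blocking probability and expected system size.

ρ = λ/μ = 3.3/8.7 = 0.3793
P₀ = (1-ρ)/(1-ρ^(K+1)) = (1-0.3793)/(1-0.3793^9) = 0.6207/0.9998 = 0.6208
P_K = P₀×ρ^K = 0.6208 × 0.3793^8 = 0.6208 × 0.0004284 = 0.0002660
Blocking probability P_8 = 0.0002660 (0.02660%)
L = ρ[1 - (K+1)ρ^K + Kρ^(K+1)] / [(1-ρ)(1-ρ^(K+1))]
L = 0.3793 × (1 - 9×0.0004284 + 8×0.0001625) / ((1 - 0.3793) × (1 - 0.0001625)) = 0.6096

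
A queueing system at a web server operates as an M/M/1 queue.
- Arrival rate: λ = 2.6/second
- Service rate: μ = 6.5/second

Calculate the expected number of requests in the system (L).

ρ = λ/μ = 2.6/6.5 = 0.4000
For M/M/1: L = λ/(μ-λ)
L = 2.6/(6.5-2.6) = 2.6/3.90
L = 0.6667 requests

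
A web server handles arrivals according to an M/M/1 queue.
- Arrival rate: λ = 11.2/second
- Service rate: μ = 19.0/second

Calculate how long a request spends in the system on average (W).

First, compute utilization: ρ = λ/μ = 11.2/19.0 = 0.5895
For M/M/1: W = 1/(μ-λ)
W = 1/(19.0-11.2) = 1/7.80
W = 0.1282 seconds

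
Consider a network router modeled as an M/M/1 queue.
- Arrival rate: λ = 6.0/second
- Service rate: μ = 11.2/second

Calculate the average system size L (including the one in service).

ρ = λ/μ = 6.0/11.2 = 0.5357
For M/M/1: L = λ/(μ-λ)
L = 6.0/(11.2-6.0) = 6.0/5.20
L = 1.1538 packets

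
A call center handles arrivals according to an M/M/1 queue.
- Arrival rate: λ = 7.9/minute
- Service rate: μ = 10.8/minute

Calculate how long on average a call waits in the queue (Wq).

First, compute utilization: ρ = λ/μ = 7.9/10.8 = 0.7315
For M/M/1: Wq = λ/(μ(μ-λ))
Wq = 7.9/(10.8 × (10.8-7.9))
Wq = 7.9/(10.8 × 2.90)
Wq = 0.2522 minutes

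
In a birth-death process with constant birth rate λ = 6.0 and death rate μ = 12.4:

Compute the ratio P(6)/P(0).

For constant rates: P(n)/P(0) = (λ/μ)^n
P(6)/P(0) = (6.0/12.4)^6 = 0.48387^6 = 0.01283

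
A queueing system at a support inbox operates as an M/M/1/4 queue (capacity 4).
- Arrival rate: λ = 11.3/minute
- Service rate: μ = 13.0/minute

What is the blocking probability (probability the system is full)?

ρ = λ/μ = 11.3/13.0 = 0.86923
P₀ = (1-ρ)/(1-ρ^(K+1)) = (1-0.86923)/(1-0.86923^5) = 0.1308/0.5038 = 0.2596
P_K = P₀×ρ^K = 0.2596 × 0.86923^4 = 0.2596 × 0.5709 = 0.1482
Blocking probability = 14.82%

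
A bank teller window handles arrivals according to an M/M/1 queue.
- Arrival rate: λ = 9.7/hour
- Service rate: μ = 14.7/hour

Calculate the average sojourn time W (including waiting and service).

First, compute utilization: ρ = λ/μ = 9.7/14.7 = 0.6599
For M/M/1: W = 1/(μ-λ)
W = 1/(14.7-9.7) = 1/5.00
W = 0.2000 hours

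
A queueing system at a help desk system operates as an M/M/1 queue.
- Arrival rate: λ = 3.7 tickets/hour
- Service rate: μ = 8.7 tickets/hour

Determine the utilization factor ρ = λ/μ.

Server utilization: ρ = λ/μ
ρ = 3.7/8.7 = 0.4253
The server is busy 42.53% of the time.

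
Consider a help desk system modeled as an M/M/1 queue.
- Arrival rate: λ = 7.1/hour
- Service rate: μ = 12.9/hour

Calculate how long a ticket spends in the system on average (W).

First, compute utilization: ρ = λ/μ = 7.1/12.9 = 0.5504
For M/M/1: W = 1/(μ-λ)
W = 1/(12.9-7.1) = 1/5.80
W = 0.1724 hours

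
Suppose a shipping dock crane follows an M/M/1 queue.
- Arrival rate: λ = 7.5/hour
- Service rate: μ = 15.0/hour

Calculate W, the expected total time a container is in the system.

First, compute utilization: ρ = λ/μ = 7.5/15.0 = 0.5000
For M/M/1: W = 1/(μ-λ)
W = 1/(15.0-7.5) = 1/7.50
W = 0.1333 hours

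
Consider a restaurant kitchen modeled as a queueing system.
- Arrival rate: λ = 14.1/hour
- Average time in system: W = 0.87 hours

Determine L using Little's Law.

Little's Law: L = λW
L = 14.1 × 0.87 = 12.2670 orders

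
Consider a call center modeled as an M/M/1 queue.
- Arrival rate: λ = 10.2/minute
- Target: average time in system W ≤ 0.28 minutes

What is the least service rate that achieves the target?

For M/M/1: W = 1/(μ-λ)
Need W ≤ 0.28, so 1/(μ-λ) ≤ 0.28
μ - λ ≥ 1/0.28 = 3.5714
μ ≥ 10.2 + 3.5714 = 13.7714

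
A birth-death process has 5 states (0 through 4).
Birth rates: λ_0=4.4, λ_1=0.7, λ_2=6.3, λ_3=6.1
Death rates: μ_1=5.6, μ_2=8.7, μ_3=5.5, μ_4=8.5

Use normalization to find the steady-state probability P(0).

Ratios P(n)/P(0) = (λ₀···λₙ₋₁)/(μ₁···μₙ):
P(1)/P(0) = (4.4)/(5.6) = 0.7857
P(2)/P(0) = (4.4×0.7)/(5.6×8.7) = 0.06322
P(3)/P(0) = (4.4×0.7×6.3)/(5.6×8.7×5.5) = 0.07241
P(4)/P(0) = (4.4×0.7×6.3×6.1)/(5.6×8.7×5.5×8.5) = 0.05197

Normalization: ∑ P(n) = 1
P(0) × (1.0000 + 0.7857 + 0.06322 + 0.07241 + 0.05197) = 1
P(0) × 1.9733 = 1
P(0) = 1/1.9733 = 0.5068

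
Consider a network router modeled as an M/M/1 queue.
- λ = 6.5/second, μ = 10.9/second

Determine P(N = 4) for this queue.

ρ = λ/μ = 6.5/10.9 = 0.59633
P(n) = (1-ρ)ρⁿ
P(4) = (1-0.59633) × 0.59633^4
P(4) = 0.40367 × 0.12646
P(4) = 0.05105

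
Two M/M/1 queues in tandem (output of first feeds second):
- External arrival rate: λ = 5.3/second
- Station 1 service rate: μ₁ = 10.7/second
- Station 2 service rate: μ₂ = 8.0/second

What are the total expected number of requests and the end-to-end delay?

By Jackson's theorem, each station behaves as independent M/M/1.
Station 1: ρ₁ = 5.3/10.7 = 0.4953, L₁ = ρ₁/(1-ρ₁) = λ/(μ₁-λ) = 5.3/5.40 = 0.981481
Station 2: ρ₂ = 5.3/8.0 = 0.6625, L₂ = ρ₂/(1-ρ₂) = λ/(μ₂-λ) = 5.3/2.70 = 1.96296
Total: L = L₁ + L₂ = 0.981481 + 1.96296 = 2.94444
W = L/λ = 2.94444/5.3 = 0.5556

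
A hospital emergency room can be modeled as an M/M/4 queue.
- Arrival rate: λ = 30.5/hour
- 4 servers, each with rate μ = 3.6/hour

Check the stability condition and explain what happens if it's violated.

Stability requires ρ = λ/(cμ) < 1
ρ = 30.5/(4 × 3.6) = 30.5/14.40 = 2.1181
Since 2.1181 ≥ 1, the system is UNSTABLE.
Need c > λ/μ = 30.5/3.6 = 8.47.
Minimum servers needed: c = 9.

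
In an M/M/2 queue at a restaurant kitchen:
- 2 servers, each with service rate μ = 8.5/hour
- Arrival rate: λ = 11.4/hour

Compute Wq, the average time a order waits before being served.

Traffic intensity: ρ = λ/(cμ) = 11.4/(2×8.5) = 0.6706
Since ρ = 0.6706 < 1, system is stable.
Offered load a = λ/μ = cρ = 11.4/8.5 = 1.3412
P₀ = [ Σₙ₌₀^1 aⁿ/n! + a^2/(2!(1-ρ)) ]⁻¹
Σ = a^0/0! + a^1/1! = 1.0000 + 1.3412 = 2.3412
a^2/(2!(1-ρ)) = 1.7988/(2 × 0.32941) = 2.7303
P₀ = 1/(2.3412 + 2.7303) = 0.1972
Lq = P₀·a^2·ρ / (2!(1-ρ)²) = 0.197183 × 1.79875 × 0.670588 / (2 × 0.108512) = 1.0959
Wq = Lq/λ = 1.09595/11.4 = 0.09614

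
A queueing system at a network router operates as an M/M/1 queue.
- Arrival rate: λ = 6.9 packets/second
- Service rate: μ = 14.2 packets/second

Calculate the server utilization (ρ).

Server utilization: ρ = λ/μ
ρ = 6.9/14.2 = 0.4859
The server is busy 48.59% of the time.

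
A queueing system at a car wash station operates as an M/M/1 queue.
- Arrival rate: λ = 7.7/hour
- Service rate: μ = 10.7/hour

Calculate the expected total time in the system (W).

First, compute utilization: ρ = λ/μ = 7.7/10.7 = 0.7196
For M/M/1: W = 1/(μ-λ)
W = 1/(10.7-7.7) = 1/3.00
W = 0.3333 hours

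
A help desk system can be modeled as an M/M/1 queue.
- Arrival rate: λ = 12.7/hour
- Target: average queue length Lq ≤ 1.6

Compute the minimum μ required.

For M/M/1: Lq = λ²/(μ(μ-λ))
Need Lq ≤ 1.6, i.e. μ(μ-λ) ≥ λ²/1.6
μ² - 12.7μ - 161.29/1.6 ≥ 0  →  μ² - 12.7μ - 100.80625 ≥ 0
Quadratic formula (positive root): μ = [λ + √(λ² + 4×100.80625)]/2
Discriminant: 161.29 + 4×100.80625 = 564.5150, √564.5150 = 23.75952
μ ≥ (12.7 + 23.75952)/2 = 18.2298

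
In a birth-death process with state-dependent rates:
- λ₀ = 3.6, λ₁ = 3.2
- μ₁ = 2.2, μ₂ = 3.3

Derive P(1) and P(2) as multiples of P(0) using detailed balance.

Balance equations:
State 0: λ₀P₀ = μ₁P₁ → P₁ = (λ₀/μ₁)P₀ = (3.6/2.2)P₀ = 1.6364P₀
State 1: P₂ = (λ₀λ₁)/(μ₁μ₂)P₀ = (3.6×3.2)/(2.2×3.3)P₀ = 1.5868P₀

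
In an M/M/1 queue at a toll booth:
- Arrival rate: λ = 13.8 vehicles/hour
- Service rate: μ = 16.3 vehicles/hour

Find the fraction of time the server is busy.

Server utilization: ρ = λ/μ
ρ = 13.8/16.3 = 0.8466
The server is busy 84.66% of the time.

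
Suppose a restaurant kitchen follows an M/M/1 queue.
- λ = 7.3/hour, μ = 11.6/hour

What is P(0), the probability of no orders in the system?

ρ = λ/μ = 7.3/11.6 = 0.6293
P(0) = 1 - ρ = 1 - 0.6293 = 0.3707
The server is idle 37.07% of the time.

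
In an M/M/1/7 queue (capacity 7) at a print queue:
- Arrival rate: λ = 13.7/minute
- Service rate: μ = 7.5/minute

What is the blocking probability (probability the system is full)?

ρ = λ/μ = 13.7/7.5 = 1.82667
P₀ = (1-ρ)/(1-ρ^(K+1)) = (1-1.82667)/(1-1.82667^8) = -0.8267/-122.9598 = 0.006723
P_K = P₀×ρ^K = 0.006723 × 1.82667^7 = 0.006723 × 67.8611 = 0.4562
Blocking probability = 45.62%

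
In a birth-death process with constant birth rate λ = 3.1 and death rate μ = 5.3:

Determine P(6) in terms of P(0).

For constant rates: P(n)/P(0) = (λ/μ)^n
P(6)/P(0) = (3.1/5.3)^6 = 0.5849^6 = 0.04004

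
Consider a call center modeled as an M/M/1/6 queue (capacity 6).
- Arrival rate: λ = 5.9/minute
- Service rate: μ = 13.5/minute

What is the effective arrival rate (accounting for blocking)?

ρ = λ/μ = 5.9/13.5 = 0.43704
P₀ = (1-ρ)/(1-ρ^(K+1)) = (1-0.43704)/(1-0.43704^7) = 0.5630/0.9970 = 0.5647
P_K = P₀×ρ^K = 0.5647 × 0.43704^6 = 0.5647 × 0.006968 = 0.003935
λ_eff = λ(1-P_K) = 5.9 × (1 - 0.003935) = 5.9 × 0.99606 = 5.8768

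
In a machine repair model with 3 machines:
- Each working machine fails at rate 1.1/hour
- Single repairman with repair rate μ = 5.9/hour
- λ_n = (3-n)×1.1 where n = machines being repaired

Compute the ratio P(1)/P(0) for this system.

P(1)/P(0) = ∏_{i=0}^{1-1} λ_i/μ_{i+1}
= (3-0)×1.1/5.9
= 0.5593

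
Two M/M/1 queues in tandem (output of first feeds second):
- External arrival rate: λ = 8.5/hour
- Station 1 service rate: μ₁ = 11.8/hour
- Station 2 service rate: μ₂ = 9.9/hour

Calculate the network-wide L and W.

By Jackson's theorem, each station behaves as independent M/M/1.
Station 1: ρ₁ = 8.5/11.8 = 0.7203, L₁ = ρ₁/(1-ρ₁) = λ/(μ₁-λ) = 8.5/3.30 = 2.5758
Station 2: ρ₂ = 8.5/9.9 = 0.8586, L₂ = ρ₂/(1-ρ₂) = λ/(μ₂-λ) = 8.5/1.40 = 6.0714
Total: L = L₁ + L₂ = 2.5758 + 6.0714 = 8.6472
W = L/λ = 8.6472/8.5 = 1.0173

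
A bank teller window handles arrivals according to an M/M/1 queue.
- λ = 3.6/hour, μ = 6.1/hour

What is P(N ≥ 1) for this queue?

ρ = λ/μ = 3.6/6.1 = 0.5902
P(N ≥ n) = ρⁿ
P(N ≥ 1) = 0.5902^1
P(N ≥ 1) = 0.5902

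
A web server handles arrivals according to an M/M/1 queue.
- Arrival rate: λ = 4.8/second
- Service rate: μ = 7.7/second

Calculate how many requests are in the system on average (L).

ρ = λ/μ = 4.8/7.7 = 0.6234
For M/M/1: L = λ/(μ-λ)
L = 4.8/(7.7-4.8) = 4.8/2.90
L = 1.6552 requests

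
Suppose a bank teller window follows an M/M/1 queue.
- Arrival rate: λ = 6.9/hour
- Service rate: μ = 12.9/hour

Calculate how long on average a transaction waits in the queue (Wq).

First, compute utilization: ρ = λ/μ = 6.9/12.9 = 0.5349
For M/M/1: Wq = λ/(μ(μ-λ))
Wq = 6.9/(12.9 × (12.9-6.9))
Wq = 6.9/(12.9 × 6.00)
Wq = 0.08915 hours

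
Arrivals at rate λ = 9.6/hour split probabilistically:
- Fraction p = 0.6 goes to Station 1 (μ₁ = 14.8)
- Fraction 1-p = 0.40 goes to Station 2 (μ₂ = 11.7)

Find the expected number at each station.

Effective rates: λ₁ = 9.6×0.6 = 5.76, λ₂ = 9.6×0.40 = 3.84
Station 1: ρ₁ = 5.76/14.8 = 0.3892, L₁ = ρ₁/(1-ρ₁) = 0.3892/(1-0.3892) = 0.6372
Station 2: ρ₂ = 3.84/11.7 = 0.3282, L₂ = ρ₂/(1-ρ₂) = 0.3282/(1-0.3282) = 0.4885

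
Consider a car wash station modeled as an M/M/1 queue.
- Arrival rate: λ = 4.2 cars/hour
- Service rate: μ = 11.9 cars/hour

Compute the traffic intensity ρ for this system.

Server utilization: ρ = λ/μ
ρ = 4.2/11.9 = 0.3529
The server is busy 35.29% of the time.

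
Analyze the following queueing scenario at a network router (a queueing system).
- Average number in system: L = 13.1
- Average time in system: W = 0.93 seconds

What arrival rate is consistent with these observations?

Little's Law: L = λW, so λ = L/W
λ = 13.1/0.93 = 14.0860 packets/second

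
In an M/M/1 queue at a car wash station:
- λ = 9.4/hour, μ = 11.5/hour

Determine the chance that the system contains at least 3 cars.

ρ = λ/μ = 9.4/11.5 = 0.8174
P(N ≥ n) = ρⁿ
P(N ≥ 3) = 0.8174^3
P(N ≥ 3) = 0.5461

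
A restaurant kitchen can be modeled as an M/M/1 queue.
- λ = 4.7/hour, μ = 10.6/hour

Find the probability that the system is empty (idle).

ρ = λ/μ = 4.7/10.6 = 0.4434
P(0) = 1 - ρ = 1 - 0.4434 = 0.5566
The server is idle 55.66% of the time.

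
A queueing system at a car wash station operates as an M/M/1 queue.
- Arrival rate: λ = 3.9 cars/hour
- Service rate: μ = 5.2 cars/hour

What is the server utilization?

Server utilization: ρ = λ/μ
ρ = 3.9/5.2 = 0.7500
The server is busy 75.00% of the time.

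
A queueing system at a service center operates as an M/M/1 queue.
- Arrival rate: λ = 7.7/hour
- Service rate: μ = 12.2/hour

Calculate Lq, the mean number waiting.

ρ = λ/μ = 7.7/12.2 = 0.6311
For M/M/1: Lq = λ²/(μ(μ-λ))
Lq = 59.29/(12.2 × 4.50)
Lq = 1.0800 customers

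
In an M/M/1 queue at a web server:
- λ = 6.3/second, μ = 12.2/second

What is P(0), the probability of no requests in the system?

ρ = λ/μ = 6.3/12.2 = 0.5164
P(0) = 1 - ρ = 1 - 0.5164 = 0.4836
The server is idle 48.36% of the time.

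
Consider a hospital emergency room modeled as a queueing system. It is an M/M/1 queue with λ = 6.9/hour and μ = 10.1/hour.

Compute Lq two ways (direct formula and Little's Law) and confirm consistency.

Method 1 (direct): Lq = λ²/(μ(μ-λ)) = 47.61/(10.1 × 3.20) = 1.4731

Method 2 (Little's Law):
W = 1/(μ-λ) = 1/3.20 = 0.3125
Wq = W - 1/μ = 0.3125 - 0.09901 = 0.2135
Lq = λWq = 6.9 × 0.2135 = 1.4731 ✔ (matches Method 1)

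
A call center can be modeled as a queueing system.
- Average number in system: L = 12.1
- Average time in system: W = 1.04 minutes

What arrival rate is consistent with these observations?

Little's Law: L = λW, so λ = L/W
λ = 12.1/1.04 = 11.6346 calls/minute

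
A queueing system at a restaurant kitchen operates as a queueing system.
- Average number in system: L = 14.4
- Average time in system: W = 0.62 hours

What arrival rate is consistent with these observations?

Little's Law: L = λW, so λ = L/W
λ = 14.4/0.62 = 23.2258 orders/hour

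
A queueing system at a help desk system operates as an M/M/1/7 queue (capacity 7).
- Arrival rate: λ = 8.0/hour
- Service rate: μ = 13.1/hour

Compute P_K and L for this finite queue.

ρ = λ/μ = 8.0/13.1 = 0.61069
P₀ = (1-ρ)/(1-ρ^(K+1)) = (1-0.61069)/(1-0.61069^8) = 0.3893/0.9807 = 0.3970
P_K = P₀×ρ^K = 0.3970 × 0.61069^7 = 0.3970 × 0.03168 = 0.01258
Blocking probability P_7 = 0.01258 (1.26%)
L = ρ[1 - (K+1)ρ^K + Kρ^(K+1)] / [(1-ρ)(1-ρ^(K+1))]
L = 0.61069 × (1 - 8×0.031677 + 7×0.019345) / ((1 - 0.61069) × (1 - 0.019345)) = 1.4108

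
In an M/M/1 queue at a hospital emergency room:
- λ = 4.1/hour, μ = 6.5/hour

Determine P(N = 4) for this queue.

ρ = λ/μ = 4.1/6.5 = 0.63077
P(n) = (1-ρ)ρⁿ
P(4) = (1-0.63077) × 0.63077^4
P(4) = 0.36923 × 0.15830
P(4) = 0.05845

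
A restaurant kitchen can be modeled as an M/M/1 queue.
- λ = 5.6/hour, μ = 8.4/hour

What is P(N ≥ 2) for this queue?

ρ = λ/μ = 5.6/8.4 = 0.66667
P(N ≥ n) = ρⁿ
P(N ≥ 2) = 0.66667^2
P(N ≥ 2) = 0.4444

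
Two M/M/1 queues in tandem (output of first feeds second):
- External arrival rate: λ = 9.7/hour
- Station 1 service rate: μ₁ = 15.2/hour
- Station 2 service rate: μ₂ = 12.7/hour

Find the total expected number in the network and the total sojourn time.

By Jackson's theorem, each station behaves as independent M/M/1.
Station 1: ρ₁ = 9.7/15.2 = 0.6382, L₁ = ρ₁/(1-ρ₁) = λ/(μ₁-λ) = 9.7/5.50 = 1.76364
Station 2: ρ₂ = 9.7/12.7 = 0.7638, L₂ = ρ₂/(1-ρ₂) = λ/(μ₂-λ) = 9.7/3.00 = 3.23333
Total: L = L₁ + L₂ = 1.76364 + 3.23333 = 4.9970
W = L/λ = 4.9970/9.7 = 0.5152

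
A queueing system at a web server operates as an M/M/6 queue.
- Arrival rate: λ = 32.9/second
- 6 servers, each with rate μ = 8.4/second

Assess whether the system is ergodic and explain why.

Stability requires ρ = λ/(cμ) < 1
ρ = 32.9/(6 × 8.4) = 32.9/50.40 = 0.6528
Since 0.6528 < 1, the system is STABLE.
The servers are busy 65.28% of the time.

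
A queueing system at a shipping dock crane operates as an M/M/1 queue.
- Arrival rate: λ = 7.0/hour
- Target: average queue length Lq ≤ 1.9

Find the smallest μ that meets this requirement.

For M/M/1: Lq = λ²/(μ(μ-λ))
Need Lq ≤ 1.9, i.e. μ(μ-λ) ≥ λ²/1.9
μ² - 7.0μ - 49.00/1.9 ≥ 0  →  μ² - 7.0μ - 25.78947 ≥ 0
Quadratic formula (positive root): μ = [λ + √(λ² + 4×25.78947)]/2
Discriminant: 49.00 + 4×25.78947 = 152.1579, √152.1579 = 12.3352
μ ≥ (7.0 + 12.3352)/2 = 9.6676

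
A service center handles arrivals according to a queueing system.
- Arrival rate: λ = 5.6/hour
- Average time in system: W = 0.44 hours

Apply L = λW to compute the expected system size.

Little's Law: L = λW
L = 5.6 × 0.44 = 2.4640 customers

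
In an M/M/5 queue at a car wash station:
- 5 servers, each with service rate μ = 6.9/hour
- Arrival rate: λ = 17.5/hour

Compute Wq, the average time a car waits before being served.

Traffic intensity: ρ = λ/(cμ) = 17.5/(5×6.9) = 0.5072
Since ρ = 0.5072 < 1, system is stable.
Offered load a = λ/μ = cρ = 17.5/6.9 = 2.5362
P₀ = [ Σₙ₌₀^4 aⁿ/n! + a^5/(5!(1-ρ)) ]⁻¹
Σ = a^0/0! + a^1/1! + a^2/2! + a^3/3! + a^4/4! = 1.00000 + 2.53623 + 3.21624 + 2.71904 + 1.72403 = 11.1955
a^5/(5!(1-ρ)) = 104.9409/(120 × 0.49275) = 1.7747
P₀ = 1/(11.1955 + 1.7747) = 0.07710
Lq = P₀·a^5·ρ / (5!(1-ρ)²) = 0.077099 × 104.9409 × 0.50725 / (120 × 0.24281) = 0.1409
Wq = Lq/λ = 0.14086/17.5 = 0.008049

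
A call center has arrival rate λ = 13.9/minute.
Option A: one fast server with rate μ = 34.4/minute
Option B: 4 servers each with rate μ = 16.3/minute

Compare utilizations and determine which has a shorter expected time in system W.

Option A: single server μ = 34.4 (M/M/1)
  ρ_A = 13.9/34.4 = 0.4041
  W_A = 1/(μ-λ) = 1/(34.4-13.9) = 1/20.50 = 0.04878

Option B: 4 servers μ = 16.3 (M/M/4)
  ρ_B = λ/(cμ) = 13.9/(4×16.3) = 0.2132
  Offered load a = λ/μ = cρ = 13.9/16.3 = 0.8528
  P₀ = [ Σₙ₌₀^3 aⁿ/n! + a^4/(4!(1-ρ)) ]⁻¹
  Σ = a^0/0! + a^1/1! + a^2/2! + a^3/3! = 1.0000 + 0.85276 + 0.36360 + 0.10335 = 2.3197
  a^4/(4!(1-ρ)) = 0.5288/(24 × 0.7868) = 0.02800
  P₀ = 1/(2.3197 + 0.02800) = 0.4259
  Lq = P₀·a^4·ρ / (4!(1-ρ)²) = 0.4259 × 0.5288 × 0.2132 / (24 × 0.6191) = 0.003232
  Wq_B = Lq/λ = 0.003232/13.9 = 0.0002325
  W_B = Wq_B + 1/μ = 0.0002325 + 0.06135 = 0.06158

Since W_A = 0.04878 < W_B = 0.06158, Option A (single fast server) has the shorter time in system.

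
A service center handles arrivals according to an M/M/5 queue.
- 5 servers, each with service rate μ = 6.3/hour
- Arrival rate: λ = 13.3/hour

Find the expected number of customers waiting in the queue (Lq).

Traffic intensity: ρ = λ/(cμ) = 13.3/(5×6.3) = 0.4222
Since ρ = 0.4222 < 1, system is stable.
Offered load a = λ/μ = cρ = 13.3/6.3 = 2.1111
P₀ = [ Σₙ₌₀^4 aⁿ/n! + a^5/(5!(1-ρ)) ]⁻¹
Σ = a^0/0! + a^1/1! + a^2/2! + a^3/3! + a^4/4! = 1.00000 + 2.11111 + 2.22840 + 1.56813 + 0.827624 = 7.7353
a^5/(5!(1-ρ)) = 41.9330/(120 × 0.5778) = 0.6048
P₀ = 1/(7.7353 + 0.6048) = 0.1199
Lq = P₀·a^5·ρ / (5!(1-ρ)²) = 0.1199 × 41.9330 × 0.4222 / (120 × 0.3338) = 0.05299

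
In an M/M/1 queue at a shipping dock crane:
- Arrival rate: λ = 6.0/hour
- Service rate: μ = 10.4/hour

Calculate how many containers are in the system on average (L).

ρ = λ/μ = 6.0/10.4 = 0.5769
For M/M/1: L = λ/(μ-λ)
L = 6.0/(10.4-6.0) = 6.0/4.40
L = 1.3636 containers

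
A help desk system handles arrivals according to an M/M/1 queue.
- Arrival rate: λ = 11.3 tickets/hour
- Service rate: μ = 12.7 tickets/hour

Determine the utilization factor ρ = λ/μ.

Server utilization: ρ = λ/μ
ρ = 11.3/12.7 = 0.8898
The server is busy 88.98% of the time.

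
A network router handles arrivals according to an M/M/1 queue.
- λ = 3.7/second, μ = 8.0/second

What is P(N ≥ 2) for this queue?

ρ = λ/μ = 3.7/8.0 = 0.4625
P(N ≥ n) = ρⁿ
P(N ≥ 2) = 0.4625^2
P(N ≥ 2) = 0.2139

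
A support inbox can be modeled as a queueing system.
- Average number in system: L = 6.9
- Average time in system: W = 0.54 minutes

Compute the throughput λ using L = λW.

Little's Law: L = λW, so λ = L/W
λ = 6.9/0.54 = 12.7778 emails/minute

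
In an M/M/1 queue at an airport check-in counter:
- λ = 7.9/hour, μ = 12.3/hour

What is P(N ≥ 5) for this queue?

ρ = λ/μ = 7.9/12.3 = 0.6423
P(N ≥ n) = ρⁿ
P(N ≥ 5) = 0.6423^5
P(N ≥ 5) = 0.1093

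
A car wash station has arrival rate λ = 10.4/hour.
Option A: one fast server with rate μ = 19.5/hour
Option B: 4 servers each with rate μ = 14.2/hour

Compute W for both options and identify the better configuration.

Option A: single server μ = 19.5 (M/M/1)
  ρ_A = 10.4/19.5 = 0.5333
  W_A = 1/(μ-λ) = 1/(19.5-10.4) = 1/9.10 = 0.1099

Option B: 4 servers μ = 14.2 (M/M/4)
  ρ_B = λ/(cμ) = 10.4/(4×14.2) = 0.1831
  Offered load a = λ/μ = cρ = 10.4/14.2 = 0.7324
  P₀ = [ Σₙ₌₀^3 aⁿ/n! + a^4/(4!(1-ρ)) ]⁻¹
  Σ = a^0/0! + a^1/1! + a^2/2! + a^3/3! = 1.0000 + 0.7324 + 0.2682 + 0.06548 = 2.0661
  a^4/(4!(1-ρ)) = 0.28773/(24 × 0.81690) = 0.01468
  P₀ = 1/(2.0661 + 0.01468) = 0.4806
  Lq = P₀·a^4·ρ / (4!(1-ρ)²) = 0.4806 × 0.2877 × 0.1831 / (24 × 0.6673) = 0.001581
  Wq_B = Lq/λ = 0.001581/10.4 = 0.0001520
  W_B = Wq_B + 1/μ = 0.0001520 + 0.07042 = 0.07057

Since W_B = 0.07057 < W_A = 0.1099, Option B (multiple servers) has the shorter time in system.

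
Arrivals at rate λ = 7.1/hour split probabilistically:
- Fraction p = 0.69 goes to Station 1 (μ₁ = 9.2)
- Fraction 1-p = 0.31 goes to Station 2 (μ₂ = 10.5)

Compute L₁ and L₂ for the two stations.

Effective rates: λ₁ = 7.1×0.69 = 4.899, λ₂ = 7.1×0.31 = 2.201
Station 1: ρ₁ = 4.899/9.2 = 0.5325, L₁ = ρ₁/(1-ρ₁) = 0.5325/(1-0.5325) = 1.1390
Station 2: ρ₂ = 2.201/10.5 = 0.2096, L₂ = ρ₂/(1-ρ₂) = 0.2096/(1-0.2096) = 0.2652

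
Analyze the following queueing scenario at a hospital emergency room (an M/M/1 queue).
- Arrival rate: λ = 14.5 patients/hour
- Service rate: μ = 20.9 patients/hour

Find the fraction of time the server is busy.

Server utilization: ρ = λ/μ
ρ = 14.5/20.9 = 0.6938
The server is busy 69.38% of the time.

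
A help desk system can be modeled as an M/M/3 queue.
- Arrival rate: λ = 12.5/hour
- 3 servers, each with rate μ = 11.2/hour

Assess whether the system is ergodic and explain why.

Stability requires ρ = λ/(cμ) < 1
ρ = 12.5/(3 × 11.2) = 12.5/33.60 = 0.3720
Since 0.3720 < 1, the system is STABLE.
The servers are busy 37.20% of the time.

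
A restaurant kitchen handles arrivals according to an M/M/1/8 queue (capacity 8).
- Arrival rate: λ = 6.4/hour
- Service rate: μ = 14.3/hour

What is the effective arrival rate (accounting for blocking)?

ρ = λ/μ = 6.4/14.3 = 0.44755
P₀ = (1-ρ)/(1-ρ^(K+1)) = (1-0.44755)/(1-0.44755^9) = 0.5524/0.9993 = 0.5528
P_K = P₀×ρ^K = 0.55285 × 0.44755^8 = 0.55285 × 0.0016097 = 0.0008899
λ_eff = λ(1-P_K) = 6.4 × (1 - 0.0008899) = 6.4 × 0.99911 = 6.3943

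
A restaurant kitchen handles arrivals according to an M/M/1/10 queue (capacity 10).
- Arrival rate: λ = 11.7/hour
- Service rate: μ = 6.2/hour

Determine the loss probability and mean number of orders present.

ρ = λ/μ = 11.7/6.2 = 1.887097
P₀ = (1-ρ)/(1-ρ^(K+1)) = (1-1.887097)/(1-1.887097^11) = -0.8871/-1079.7779 = 0.0008216
P_K = P₀×ρ^K = 0.0008216 × 1.887097^10 = 0.0008216 × 572.7199 = 0.4705
Blocking probability P_10 = 0.4705 (47.05%)
L = ρ[1 - (K+1)ρ^K + Kρ^(K+1)] / [(1-ρ)(1-ρ^(K+1))]
L = 1.887097 × (1 - 11×572.7199 + 10×1080.7779) / ((1 - 1.887097) × (1 - 1080.7779)) = 8.8829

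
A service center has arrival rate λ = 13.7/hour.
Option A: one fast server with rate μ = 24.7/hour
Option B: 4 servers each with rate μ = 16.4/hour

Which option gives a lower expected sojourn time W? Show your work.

Option A: single server μ = 24.7 (M/M/1)
  ρ_A = 13.7/24.7 = 0.5547
  W_A = 1/(μ-λ) = 1/(24.7-13.7) = 1/11.00 = 0.09091

Option B: 4 servers μ = 16.4 (M/M/4)
  ρ_B = λ/(cμ) = 13.7/(4×16.4) = 0.2088
  Offered load a = λ/μ = cρ = 13.7/16.4 = 0.8354
  P₀ = [ Σₙ₌₀^3 aⁿ/n! + a^4/(4!(1-ρ)) ]⁻¹
  Σ = a^0/0! + a^1/1! + a^2/2! + a^3/3! = 1.0000 + 0.83537 + 0.34892 + 0.097158 = 2.2814
  a^4/(4!(1-ρ)) = 0.4870/(24 × 0.7912) = 0.02565
  P₀ = 1/(2.28144 + 0.0256467) = 0.4334
  Lq = P₀·a^4·ρ / (4!(1-ρ)²) = 0.4334 × 0.4870 × 0.2088 / (24 × 0.6259) = 0.002934
  Wq_B = Lq/λ = 0.002934/13.7 = 0.0002142
  W_B = Wq_B + 1/μ = 0.0002142 + 0.06098 = 0.06119

Since W_B = 0.06119 < W_A = 0.09091, Option B (multiple servers) has the shorter time in system.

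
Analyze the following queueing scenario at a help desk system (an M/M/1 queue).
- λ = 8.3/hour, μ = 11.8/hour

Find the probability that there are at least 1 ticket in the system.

ρ = λ/μ = 8.3/11.8 = 0.7034
P(N ≥ n) = ρⁿ
P(N ≥ 1) = 0.7034^1
P(N ≥ 1) = 0.7034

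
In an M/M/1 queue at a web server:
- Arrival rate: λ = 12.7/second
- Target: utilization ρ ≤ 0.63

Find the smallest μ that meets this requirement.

ρ = λ/μ, so μ = λ/ρ
μ ≥ 12.7/0.63 = 20.1587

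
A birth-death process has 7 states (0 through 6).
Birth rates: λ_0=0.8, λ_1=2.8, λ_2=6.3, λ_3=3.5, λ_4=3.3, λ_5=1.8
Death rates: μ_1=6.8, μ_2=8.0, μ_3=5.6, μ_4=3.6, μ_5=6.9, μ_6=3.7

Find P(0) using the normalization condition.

Ratios P(n)/P(0) = (λ₀···λₙ₋₁)/(μ₁···μₙ):
P(1)/P(0) = (0.8)/(6.8) = 0.1176
P(2)/P(0) = (0.8×2.8)/(6.8×8.0) = 0.04118
P(3)/P(0) = (0.8×2.8×6.3)/(6.8×8.0×5.6) = 0.04632
P(4)/P(0) = (0.8×2.8×6.3×3.5)/(6.8×8.0×5.6×3.6) = 0.04504
P(5)/P(0) = (0.8×2.8×6.3×3.5×3.3)/(6.8×8.0×5.6×3.6×6.9) = 0.02154
P(6)/P(0) = (0.8×2.8×6.3×3.5×3.3×1.8)/(6.8×8.0×5.6×3.6×6.9×3.7) = 0.01048

Normalization: ∑ P(n) = 1
P(0) × (1.0000 + 0.1176 + 0.04118 + 0.04632 + 0.04504 + 0.02154 + 0.01048) = 1
P(0) × 1.2822 = 1
P(0) = 1/1.2822 = 0.7799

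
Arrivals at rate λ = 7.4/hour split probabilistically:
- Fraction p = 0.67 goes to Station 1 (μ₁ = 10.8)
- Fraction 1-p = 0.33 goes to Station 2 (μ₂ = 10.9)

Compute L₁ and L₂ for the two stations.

Effective rates: λ₁ = 7.4×0.67 = 4.958, λ₂ = 7.4×0.33 = 2.442
Station 1: ρ₁ = 4.958/10.8 = 0.45907, L₁ = ρ₁/(1-ρ₁) = 0.45907/(1-0.45907) = 0.8487
Station 2: ρ₂ = 2.442/10.9 = 0.2240, L₂ = ρ₂/(1-ρ₂) = 0.2240/(1-0.2240) = 0.2887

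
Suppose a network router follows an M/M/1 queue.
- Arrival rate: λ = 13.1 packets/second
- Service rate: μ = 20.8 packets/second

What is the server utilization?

Server utilization: ρ = λ/μ
ρ = 13.1/20.8 = 0.6298
The server is busy 62.98% of the time.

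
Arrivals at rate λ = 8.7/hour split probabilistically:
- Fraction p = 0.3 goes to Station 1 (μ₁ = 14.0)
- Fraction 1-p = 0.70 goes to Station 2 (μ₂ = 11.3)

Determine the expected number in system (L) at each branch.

Effective rates: λ₁ = 8.7×0.3 = 2.61, λ₂ = 8.7×0.70 = 6.09
Station 1: ρ₁ = 2.61/14.0 = 0.1864, L₁ = ρ₁/(1-ρ₁) = 0.1864/(1-0.1864) = 0.2291
Station 2: ρ₂ = 6.09/11.3 = 0.53894, L₂ = ρ₂/(1-ρ₂) = 0.53894/(1-0.53894) = 1.1689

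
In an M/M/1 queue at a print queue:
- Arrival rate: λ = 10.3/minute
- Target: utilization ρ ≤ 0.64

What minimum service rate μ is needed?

ρ = λ/μ, so μ = λ/ρ
μ ≥ 10.3/0.64 = 16.0938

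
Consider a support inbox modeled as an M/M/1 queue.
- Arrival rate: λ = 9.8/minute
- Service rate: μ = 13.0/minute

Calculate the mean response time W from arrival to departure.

First, compute utilization: ρ = λ/μ = 9.8/13.0 = 0.7538
For M/M/1: W = 1/(μ-λ)
W = 1/(13.0-9.8) = 1/3.20
W = 0.3125 minutes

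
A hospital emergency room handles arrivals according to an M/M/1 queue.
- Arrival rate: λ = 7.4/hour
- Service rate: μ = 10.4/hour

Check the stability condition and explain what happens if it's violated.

Stability requires ρ = λ/(cμ) < 1
ρ = 7.4/(1 × 10.4) = 7.4/10.40 = 0.7115
Since 0.7115 < 1, the system is STABLE.
The server is busy 71.15% of the time.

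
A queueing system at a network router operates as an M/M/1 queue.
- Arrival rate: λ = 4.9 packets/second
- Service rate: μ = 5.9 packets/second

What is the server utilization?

Server utilization: ρ = λ/μ
ρ = 4.9/5.9 = 0.8305
The server is busy 83.05% of the time.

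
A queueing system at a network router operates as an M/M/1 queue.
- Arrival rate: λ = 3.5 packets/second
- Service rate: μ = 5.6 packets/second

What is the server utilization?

Server utilization: ρ = λ/μ
ρ = 3.5/5.6 = 0.6250
The server is busy 62.50% of the time.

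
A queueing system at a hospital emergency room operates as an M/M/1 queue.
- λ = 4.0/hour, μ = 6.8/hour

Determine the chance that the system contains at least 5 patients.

ρ = λ/μ = 4.0/6.8 = 0.58824
P(N ≥ n) = ρⁿ
P(N ≥ 5) = 0.58824^5
P(N ≥ 5) = 0.07043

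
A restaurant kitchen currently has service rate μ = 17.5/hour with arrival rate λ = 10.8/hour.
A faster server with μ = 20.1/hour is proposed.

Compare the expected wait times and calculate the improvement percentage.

System 1: ρ₁ = 10.8/17.5 = 0.6171, W₁ = 1/(17.5-10.8) = 0.149254
System 2: ρ₂ = 10.8/20.1 = 0.5373, W₂ = 1/(20.1-10.8) = 0.107527
Improvement: (W₁-W₂)/W₁ = (0.149254-0.107527)/0.149254 = 27.96%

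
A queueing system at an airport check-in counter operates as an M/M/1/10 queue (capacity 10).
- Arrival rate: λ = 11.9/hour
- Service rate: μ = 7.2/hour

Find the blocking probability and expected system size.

ρ = λ/μ = 11.9/7.2 = 1.65278
P₀ = (1-ρ)/(1-ρ^(K+1)) = (1-1.65278)/(1-1.65278^11) = -0.6528/-250.4002 = 0.002607
P_K = P₀×ρ^K = 0.002607 × 1.65278^10 = 0.002607 × 152.1075 = 0.3965
Blocking probability P_10 = 0.3965 (39.65%)
L = ρ[1 - (K+1)ρ^K + Kρ^(K+1)] / [(1-ρ)(1-ρ^(K+1))]
L = 1.65278 × (1 - 11×152.1075 + 10×251.4002) / ((1 - 1.65278) × (1 - 251.4002)) = 8.5120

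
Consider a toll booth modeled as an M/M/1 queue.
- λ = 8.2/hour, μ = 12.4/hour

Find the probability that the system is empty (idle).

ρ = λ/μ = 8.2/12.4 = 0.6613
P(0) = 1 - ρ = 1 - 0.6613 = 0.3387
The server is idle 33.87% of the time.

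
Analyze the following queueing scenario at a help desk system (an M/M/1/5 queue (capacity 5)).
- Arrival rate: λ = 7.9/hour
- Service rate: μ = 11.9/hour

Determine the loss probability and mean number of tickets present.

ρ = λ/μ = 7.9/11.9 = 0.66387
P₀ = (1-ρ)/(1-ρ^(K+1)) = (1-0.66387)/(1-0.66387^6) = 0.3361/0.9144 = 0.3676
P_K = P₀×ρ^K = 0.36760 × 0.66387^5 = 0.36760 × 0.12895 = 0.04740
Blocking probability P_5 = 0.04740 (4.74%)
L = ρ[1 - (K+1)ρ^K + Kρ^(K+1)] / [(1-ρ)(1-ρ^(K+1))]
L = 0.66387 × (1 - 6×0.12895 + 5×0.085605) / ((1 - 0.66387) × (1 - 0.085605)) = 1.4133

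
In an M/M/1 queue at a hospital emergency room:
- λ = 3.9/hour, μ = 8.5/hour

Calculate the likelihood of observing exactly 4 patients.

ρ = λ/μ = 3.9/8.5 = 0.4588
P(n) = (1-ρ)ρⁿ
P(4) = (1-0.4588) × 0.4588^4
P(4) = 0.5412 × 0.04431
P(4) = 0.02398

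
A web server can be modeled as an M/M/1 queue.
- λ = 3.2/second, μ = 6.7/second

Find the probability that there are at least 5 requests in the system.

ρ = λ/μ = 3.2/6.7 = 0.4776
P(N ≥ n) = ρⁿ
P(N ≥ 5) = 0.4776^5
P(N ≥ 5) = 0.02485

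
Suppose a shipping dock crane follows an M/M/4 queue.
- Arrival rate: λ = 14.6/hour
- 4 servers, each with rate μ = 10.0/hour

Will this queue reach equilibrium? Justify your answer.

Stability requires ρ = λ/(cμ) < 1
ρ = 14.6/(4 × 10.0) = 14.6/40.00 = 0.3650
Since 0.3650 < 1, the system is STABLE.
The servers are busy 36.50% of the time.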